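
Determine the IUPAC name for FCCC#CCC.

Counting along the main chain through the multiple bond gives 6 carbons: the parent is hexane.
There is one C≡C triple bond, indicated by the ending -yne.
Choose the numbering such that the substituent locant set {1} is lower than {6} at the first point of difference.
That gives the triple bond between C-3 and C-4; a fluoro group at C-1.
Putting it together: 1-fluorohex-3-yne.

1-fluorohex-3-yne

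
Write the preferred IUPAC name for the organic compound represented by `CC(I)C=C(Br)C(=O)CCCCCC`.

4-bromo-2-iodoundec-3-en-5-one

Counting along the main chain through the carbonyl and the multiple bond gives 11 carbons: the parent is undecane.
The highest-priority functional group is a ketone (C=O on an internal carbon), so the name ends in -one.
A C=C double bond in the chain gives the infix -ene-.
The numbering direction is chosen so that numbering from this end puts the carbonyl group at C-5 rather than C-7.
This places the carbonyl at C-5; the double bond between C-3 and C-4; a bromo group at C-4; an iodo group at C-2.
Prefixes are listed alphabetically: bromo, iodo.
Putting it together: 4-bromo-2-iodoundec-3-en-5-one.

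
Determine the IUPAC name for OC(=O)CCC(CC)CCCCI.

Counting along the main chain through the –COOH group gives 8 carbons: the parent is octane.
A carboxylic acid (terminal –COOH) is the principal characteristic group, giving the suffix -oic acid.
Choose the numbering such that the carboxylic acid carbon is C-1 by definition.
With this numbering: an ethyl group at C-4; an iodo group at C-8.
Substituent prefixes are cited in alphabetical order (multiplying prefixes like di-/tri- are ignored for ordering).
The name is 4-ethyl-8-iodooctanoic acid.

4-ethyl-8-iodooctanoic acid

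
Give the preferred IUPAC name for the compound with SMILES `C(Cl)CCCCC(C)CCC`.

The longest carbon chain is 9 atoms: the parent is nonane.
Number the chain so that the substituent locant set {1,6} is lower than {4,9} at the first point of difference.
With this numbering: a chloro group at C-1; a methyl group at C-6.
Substituent prefixes are cited in alphabetical order (multiplying prefixes like di-/tri- are ignored for ordering).
Putting it together: 1-chloro-6-methylnonane.

1-chloro-6-methylnonane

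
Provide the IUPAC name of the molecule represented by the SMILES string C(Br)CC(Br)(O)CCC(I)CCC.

1,3-dibromo-6-iodononan-3-ol

The longest carbon chain that includes the –OH group has 9 carbons, so the parent hydride is nonane.
The principal characteristic group is an alcohol (–OH), named with the suffix -ol.
Choose the numbering such that numbering from this end puts the hydroxyl group at C-3 rather than C-7.
With this numbering: the hydroxyl at C-3; bromo groups at C-1 and C-3; an iodo group at C-6.
The substituents are ordered alphabetically, ignoring any di-/tri- multipliers.
Putting it together: 1,3-dibromo-6-iodononan-3-ol.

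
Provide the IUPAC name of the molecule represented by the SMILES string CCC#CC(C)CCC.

The longest chain bearing the multiple bond is 8 carbons long (octane).
A C≡C triple bond in the chain gives the infix -yne-.
Number the chain so that numbering from this end puts the triple bond at C-3 rather than C-5.
This places the triple bond between C-3 and C-4; a methyl group at C-5.
The name is 5-methyloct-3-yne.

5-methyloct-3-yne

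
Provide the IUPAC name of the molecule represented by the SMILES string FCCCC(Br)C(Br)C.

The parent chain contains 6 carbons (hexane).
The numbering direction is chosen so that the substituent locant set {1,4,5} is lower than {2,3,6} at the first point of difference.
That gives bromo groups at C-4 and C-5; a fluoro group at C-1.
The substituents are ordered alphabetically, ignoring any di-/tri- multipliers.
Putting it together: 4,5-dibromo-1-fluorohexane.

4,5-dibromo-1-fluorohexane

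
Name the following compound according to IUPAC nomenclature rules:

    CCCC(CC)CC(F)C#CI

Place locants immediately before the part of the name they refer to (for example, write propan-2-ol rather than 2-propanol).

The longest chain bearing the multiple bond is 8 carbons long (octane).
There is one C≡C triple bond, indicated by the ending -yne.
The numbering direction is chosen so that numbering from this end puts the triple bond at C-1 rather than C-7.
That gives the triple bond between C-1 and C-2; an ethyl group at C-5; a fluoro group at C-3; an iodo group at C-1.
The substituents are ordered alphabetically, ignoring any di-/tri- multipliers.
The name is 5-ethyl-3-fluoro-1-iodooct-1-yne.

5-ethyl-3-fluoro-1-iodooct-1-yne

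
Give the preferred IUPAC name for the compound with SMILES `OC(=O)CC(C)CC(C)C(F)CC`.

The longest carbon chain that includes the –COOH group has 8 carbons, so the parent hydride is octane.
The principal characteristic group is a carboxylic acid (terminal –COOH), named with the suffix -oic acid.
Number the chain so that the carboxylic acid carbon is C-1 by definition.
With this numbering: a fluoro group at C-6; methyl groups at C-3 and C-5.
Prefixes are listed alphabetically: fluoro, methyl.
Putting it together: 6-fluoro-3,5-dimethyloctanoic acid.

6-fluoro-3,5-dimethyloctanoic acid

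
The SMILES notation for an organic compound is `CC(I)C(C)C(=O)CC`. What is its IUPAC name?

5-iodo-4-methylhexan-3-one

The longest chain bearing the carbonyl is 6 carbons long (hexane).
The principal characteristic group is a ketone (C=O on an internal carbon), named with the suffix -one.
Number the chain so that numbering from this end puts the carbonyl group at C-3 rather than C-4.
This places the carbonyl at C-3; an iodo group at C-5; a methyl group at C-4.
The substituents are ordered alphabetically, ignoring any di-/tri- multipliers.
Putting it together: 5-iodo-4-methylhexan-3-one.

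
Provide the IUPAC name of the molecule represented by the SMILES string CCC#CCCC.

hept-3-yne

The longest chain bearing the multiple bond is 7 carbons long (heptane).
The chain contains a C≡C triple bond, so the unsaturation ending is -yne.
The numbering direction is chosen so that numbering from this end puts the triple bond at C-3 rather than C-4.
That gives the triple bond between C-3 and C-4.
Putting it together: hept-3-yne.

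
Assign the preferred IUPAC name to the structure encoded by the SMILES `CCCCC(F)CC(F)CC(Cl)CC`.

The longest carbon chain is 11 atoms: the parent is undecane.
The numbering direction is chosen so that the substituent locant set {3,5,7} is lower than {5,7,9} at the first point of difference.
This places a chloro group at C-3; fluoro groups at C-5 and C-7.
Substituent prefixes are cited in alphabetical order (multiplying prefixes like di-/tri- are ignored for ordering).
Putting it together: 3-chloro-5,7-difluoroundecane.

3-chloro-5,7-difluoroundecane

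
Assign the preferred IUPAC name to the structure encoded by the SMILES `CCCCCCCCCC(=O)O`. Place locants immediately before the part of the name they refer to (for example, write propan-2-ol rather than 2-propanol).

decanoic acid

The longest carbon chain that includes the –COOH group has 10 carbons, so the parent hydride is decane.
A carboxylic acid (terminal –COOH) is the principal characteristic group, giving the suffix -oic acid.
The numbering direction is chosen so that the carboxylic acid carbon is C-1 by definition.
Assembling the pieces gives decanoic acid.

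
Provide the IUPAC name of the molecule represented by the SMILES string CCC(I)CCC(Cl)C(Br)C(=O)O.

The longest chain bearing the –COOH group is 8 carbons long (octane).
A carboxylic acid (terminal –COOH) is the principal characteristic group, giving the suffix -oic acid.
Choose the numbering such that the carboxylic acid carbon is C-1 by definition.
This places a bromo group at C-2; a chloro group at C-3; an iodo group at C-6.
Prefixes are listed alphabetically: bromo, chloro, iodo.
The name is 2-bromo-3-chloro-6-iodooctanoic acid.

2-bromo-3-chloro-6-iodooctanoic acid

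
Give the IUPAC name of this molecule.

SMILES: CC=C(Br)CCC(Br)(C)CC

Counting along the main chain through the multiple bond gives 8 carbons: the parent is octane.
A C=C double bond in the chain gives the infix -ene-.
Choose the numbering such that numbering from this end puts the double bond at C-2 rather than C-6.
That gives the double bond between C-2 and C-3; bromo groups at C-3 and C-6; a methyl group at C-6.
Prefixes are listed alphabetically: bromo, methyl.
The name is 3,6-dibromo-6-methyloct-2-ene.

3,6-dibromo-6-methyloct-2-ene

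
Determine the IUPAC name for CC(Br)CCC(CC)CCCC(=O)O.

The longest carbon chain that includes the –COOH group has 9 carbons, so the parent hydride is nonane.
A carboxylic acid (terminal –COOH) is the principal characteristic group, giving the suffix -oic acid.
Number the chain so that the carboxylic acid carbon is C-1 by definition.
That gives a bromo group at C-8; an ethyl group at C-5.
The substituents are ordered alphabetically, ignoring any di-/tri- multipliers.
Putting it together: 8-bromo-5-ethylnonanoic acid.

8-bromo-5-ethylnonanoic acid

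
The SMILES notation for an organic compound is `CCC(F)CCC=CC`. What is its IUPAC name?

The longest carbon chain that includes the multiple bond has 8 carbons, so the parent hydride is octane.
A C=C double bond in the chain gives the infix -ene-.
The numbering direction is chosen so that numbering from this end puts the double bond at C-2 rather than C-6.
With this numbering: the double bond between C-2 and C-3; a fluoro group at C-6.
Assembling the pieces gives 6-fluorooct-2-ene.

6-fluorooct-2-ene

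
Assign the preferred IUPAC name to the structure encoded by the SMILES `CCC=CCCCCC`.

non-3-ene

The longest chain bearing the multiple bond is 9 carbons long (nonane).
A C=C double bond in the chain gives the infix -ene-.
Choose the numbering such that numbering from this end puts the double bond at C-3 rather than C-6.
With this numbering: the double bond between C-3 and C-4.
Putting it together: non-3-ene.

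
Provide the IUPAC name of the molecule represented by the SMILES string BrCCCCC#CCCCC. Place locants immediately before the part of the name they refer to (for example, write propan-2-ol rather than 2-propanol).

1-bromodec-5-yne

Counting along the main chain through the multiple bond gives 10 carbons: the parent is decane.
The chain contains a C≡C triple bond, so the unsaturation ending is -yne.
Number the chain so that the substituent locant set {1} is lower than {10} at the first point of difference.
With this numbering: the triple bond between C-5 and C-6; a bromo group at C-1.
The name is 1-bromodec-5-yne.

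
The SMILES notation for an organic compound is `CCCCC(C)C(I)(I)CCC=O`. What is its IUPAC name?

The longest chain bearing the –CHO group is 9 carbons long (nonane).
The highest-priority functional group is an aldehyde (terminal –CHO), so the name ends in -al.
Number the chain so that the aldehyde carbon is C-1 by definition.
This places two iodo groups at C-4; a methyl group at C-5.
The substituents are ordered alphabetically, ignoring any di-/tri- multipliers.
Putting it together: 4,4-diiodo-5-methylnonanal.

4,4-diiodo-5-methylnonanal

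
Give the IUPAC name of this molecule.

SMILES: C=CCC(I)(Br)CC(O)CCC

6-bromo-6-iodonon-8-en-4-ol

Counting along the main chain through the –OH group and the multiple bond gives 9 carbons: the parent is nonane.
The highest-priority functional group is an alcohol (–OH), so the name ends in -ol.
There is one C=C double bond, indicated by the ending -ene.
Choose the numbering such that numbering from this end puts the hydroxyl group at C-4 rather than C-6.
This places the hydroxyl at C-4; the double bond between C-8 and C-9; a bromo group at C-6; an iodo group at C-6.
Prefixes are listed alphabetically: bromo, iodo.
Assembling the pieces gives 6-bromo-6-iodonon-8-en-4-ol.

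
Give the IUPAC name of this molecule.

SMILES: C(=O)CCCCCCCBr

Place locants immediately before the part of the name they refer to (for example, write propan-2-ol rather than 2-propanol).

8-bromooctanal

Counting along the main chain through the –CHO group gives 8 carbons: the parent is octane.
The principal characteristic group is an aldehyde (terminal –CHO), named with the suffix -al.
Choose the numbering such that the aldehyde carbon is C-1 by definition.
With this numbering: a bromo group at C-8.
Assembling the pieces gives 8-bromooctanal.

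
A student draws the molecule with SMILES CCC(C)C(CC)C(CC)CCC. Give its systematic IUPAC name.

4,5-diethyl-3-methyloctane

The longest carbon chain is 8 atoms: the parent is octane.
Choose the numbering such that the substituent locant set {3,4,5} is lower than {4,5,6} at the first point of difference.
With this numbering: ethyl groups at C-4 and C-5; a methyl group at C-3.
The substituents are ordered alphabetically, ignoring any di-/tri- multipliers.
Assembling the pieces gives 4,5-diethyl-3-methyloctane.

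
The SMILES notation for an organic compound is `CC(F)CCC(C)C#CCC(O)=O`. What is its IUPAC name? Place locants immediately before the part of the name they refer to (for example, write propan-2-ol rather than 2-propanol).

8-fluoro-5-methylnon-3-ynoic acid

The longest carbon chain that includes the –COOH group and the multiple bond has 9 carbons, so the parent hydride is nonane.
The principal characteristic group is a carboxylic acid (terminal –COOH), named with the suffix -oic acid.
There is one C≡C triple bond, indicated by the ending -yne.
The numbering direction is chosen so that the carboxylic acid carbon is C-1 by definition.
This places the triple bond between C-3 and C-4; a fluoro group at C-8; a methyl group at C-5.
Prefixes are listed alphabetically: fluoro, methyl.
Assembling the pieces gives 8-fluoro-5-methylnon-3-ynoic acid.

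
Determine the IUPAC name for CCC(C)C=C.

Counting along the main chain through the multiple bond gives 5 carbons: the parent is pentane.
The chain contains a C=C double bond, so the unsaturation ending is -ene.
Choose the numbering such that numbering from this end puts the double bond at C-1 rather than C-4.
That gives the double bond between C-1 and C-2; a methyl group at C-3.
Assembling the pieces gives 3-methylpent-1-ene.

3-methylpent-1-ene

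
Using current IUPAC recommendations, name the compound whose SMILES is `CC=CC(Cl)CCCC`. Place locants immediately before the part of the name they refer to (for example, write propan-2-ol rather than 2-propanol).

4-chlorooct-2-ene

The longest chain bearing the multiple bond is 8 carbons long (octane).
A C=C double bond in the chain gives the infix -ene-.
The numbering direction is chosen so that numbering from this end puts the double bond at C-2 rather than C-6.
With this numbering: the double bond between C-2 and C-3; a chloro group at C-4.
The name is 4-chlorooct-2-ene.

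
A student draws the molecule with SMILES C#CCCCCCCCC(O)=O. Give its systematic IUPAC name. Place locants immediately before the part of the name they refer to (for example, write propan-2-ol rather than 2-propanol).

The longest carbon chain that includes the –COOH group and the multiple bond has 10 carbons, so the parent hydride is decane.
A carboxylic acid (terminal –COOH) is the principal characteristic group, giving the suffix -oic acid.
A C≡C triple bond in the chain gives the infix -yne-.
Choose the numbering such that the carboxylic acid carbon is C-1 by definition.
That gives the triple bond between C-9 and C-10.
Putting it together: dec-9-ynoic acid.

dec-9-ynoic acid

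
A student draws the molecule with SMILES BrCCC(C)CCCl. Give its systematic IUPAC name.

1-bromo-5-chloro-3-methylpentane

The longest carbon chain is 5 atoms: the parent is pentane.
Number the chain so that the locant sets are identical either way, so the alphabetically earlier bromo substituent takes the lower locant (1 rather than 5).
This places a bromo group at C-1; a chloro group at C-5; a methyl group at C-3.
Substituent prefixes are cited in alphabetical order (multiplying prefixes like di-/tri- are ignored for ordering).
The name is 1-bromo-5-chloro-3-methylpentane.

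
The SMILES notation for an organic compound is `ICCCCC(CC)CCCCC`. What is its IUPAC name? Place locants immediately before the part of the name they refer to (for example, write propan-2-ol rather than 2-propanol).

5-ethyl-1-iododecane

The longest continuous carbon chain has 10 atoms, so the parent hydride is decane.
Choose the numbering such that the substituent locant set {1,5} is lower than {6,10} at the first point of difference.
With this numbering: an ethyl group at C-5; an iodo group at C-1.
The substituents are ordered alphabetically, ignoring any di-/tri- multipliers.
Assembling the pieces gives 5-ethyl-1-iododecane.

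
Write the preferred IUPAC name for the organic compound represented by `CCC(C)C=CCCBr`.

Counting along the main chain through the multiple bond gives 7 carbons: the parent is heptane.
There is one C=C double bond, indicated by the ending -ene.
Choose the numbering such that numbering from this end puts the double bond at C-3 rather than C-4.
That gives the double bond between C-3 and C-4; a bromo group at C-1; a methyl group at C-5.
Substituent prefixes are cited in alphabetical order (multiplying prefixes like di-/tri- are ignored for ordering).
The name is 1-bromo-5-methylhept-3-ene.

1-bromo-5-methylhept-3-ene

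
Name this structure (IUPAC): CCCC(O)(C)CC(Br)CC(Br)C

6,8-dibromo-4-methylnonan-4-ol

The longest chain bearing the –OH group is 9 carbons long (nonane).
The highest-priority functional group is an alcohol (–OH), so the name ends in -ol.
Choose the numbering such that numbering from this end puts the hydroxyl group at C-4 rather than C-6.
This places the hydroxyl at C-4; bromo groups at C-6 and C-8; a methyl group at C-4.
Substituent prefixes are cited in alphabetical order (multiplying prefixes like di-/tri- are ignored for ordering).
Assembling the pieces gives 6,8-dibromo-4-methylnonan-4-ol.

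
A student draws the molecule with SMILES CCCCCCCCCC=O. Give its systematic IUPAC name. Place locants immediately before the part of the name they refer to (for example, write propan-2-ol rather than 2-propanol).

decanal

The longest carbon chain that includes the –CHO group has 10 carbons, so the parent hydride is decane.
The principal characteristic group is an aldehyde (terminal –CHO), named with the suffix -al.
Number the chain so that the aldehyde carbon is C-1 by definition.
Assembling the pieces gives decanal.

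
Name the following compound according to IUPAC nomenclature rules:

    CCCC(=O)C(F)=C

Counting along the main chain through the carbonyl and the multiple bond gives 6 carbons: the parent is hexane.
The highest-priority functional group is a ketone (C=O on an internal carbon), so the name ends in -one.
There is one C=C double bond, indicated by the ending -ene.
Choose the numbering such that numbering from this end puts the carbonyl group at C-3 rather than C-4.
This places the carbonyl at C-3; the double bond between C-1 and C-2; a fluoro group at C-2.
Putting it together: 2-fluorohex-1-en-3-one.

2-fluorohex-1-en-3-one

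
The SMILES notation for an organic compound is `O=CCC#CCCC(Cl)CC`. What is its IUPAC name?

Counting along the main chain through the –CHO group and the multiple bond gives 9 carbons: the parent is nonane.
The highest-priority functional group is an aldehyde (terminal –CHO), so the name ends in -al.
There is one C≡C triple bond, indicated by the ending -yne.
The numbering direction is chosen so that the aldehyde carbon is C-1 by definition.
With this numbering: the triple bond between C-3 and C-4; a chloro group at C-7.
Assembling the pieces gives 7-chloronon-3-ynal.

7-chloronon-3-ynal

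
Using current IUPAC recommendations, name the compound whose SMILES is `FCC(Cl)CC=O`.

3-chloro-4-fluorobutanal

The longest chain bearing the –CHO group is 4 carbons long (butane).
The principal characteristic group is an aldehyde (terminal –CHO), named with the suffix -al.
Number the chain so that the aldehyde carbon is C-1 by definition.
With this numbering: a chloro group at C-3; a fluoro group at C-4.
Substituent prefixes are cited in alphabetical order (multiplying prefixes like di-/tri- are ignored for ordering).
Assembling the pieces gives 3-chloro-4-fluorobutanal.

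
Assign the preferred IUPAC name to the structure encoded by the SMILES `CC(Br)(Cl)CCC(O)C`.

5-bromo-5-chlorohexan-2-ol

Counting along the main chain through the –OH group gives 6 carbons: the parent is hexane.
An alcohol (–OH) is the principal characteristic group, giving the suffix -ol.
Choose the numbering such that numbering from this end puts the hydroxyl group at C-2 rather than C-5.
This places the hydroxyl at C-2; a bromo group at C-5; a chloro group at C-5.
Substituent prefixes are cited in alphabetical order (multiplying prefixes like di-/tri- are ignored for ordering).
The name is 5-bromo-5-chlorohexan-2-ol.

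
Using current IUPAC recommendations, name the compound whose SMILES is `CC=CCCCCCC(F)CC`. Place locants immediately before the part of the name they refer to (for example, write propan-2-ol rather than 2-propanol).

The longest carbon chain that includes the multiple bond has 11 carbons, so the parent hydride is undecane.
The chain contains a C=C double bond, so the unsaturation ending is -ene.
The numbering direction is chosen so that numbering from this end puts the double bond at C-2 rather than C-9.
With this numbering: the double bond between C-2 and C-3; a fluoro group at C-9.
Putting it together: 9-fluoroundec-2-ene.

9-fluoroundec-2-ene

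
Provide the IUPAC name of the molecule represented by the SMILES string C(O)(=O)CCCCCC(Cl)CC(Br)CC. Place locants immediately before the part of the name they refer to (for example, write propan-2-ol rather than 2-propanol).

The longest chain bearing the –COOH group is 11 carbons long (undecane).
The principal characteristic group is a carboxylic acid (terminal –COOH), named with the suffix -oic acid.
Number the chain so that the carboxylic acid carbon is C-1 by definition.
That gives a bromo group at C-9; a chloro group at C-7.
Substituent prefixes are cited in alphabetical order (multiplying prefixes like di-/tri- are ignored for ordering).
The name is 9-bromo-7-chloroundecanoic acid.

9-bromo-7-chloroundecanoic acid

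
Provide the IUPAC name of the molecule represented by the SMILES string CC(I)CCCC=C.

The longest chain bearing the multiple bond is 7 carbons long (heptane).
There is one C=C double bond, indicated by the ending -ene.
Choose the numbering such that numbering from this end puts the double bond at C-1 rather than C-6.
That gives the double bond between C-1 and C-2; an iodo group at C-6.
Putting it together: 6-iodohept-1-ene.

6-iodohept-1-ene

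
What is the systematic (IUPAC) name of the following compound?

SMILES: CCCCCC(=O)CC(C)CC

3-methyldecan-5-one

The longest carbon chain that includes the carbonyl has 10 carbons, so the parent hydride is decane.
The highest-priority functional group is a ketone (C=O on an internal carbon), so the name ends in -one.
The numbering direction is chosen so that numbering from this end puts the carbonyl group at C-5 rather than C-6.
This places the carbonyl at C-5; a methyl group at C-3.
Assembling the pieces gives 3-methyldecan-5-one.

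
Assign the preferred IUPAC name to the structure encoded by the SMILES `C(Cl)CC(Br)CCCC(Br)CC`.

3,7-dibromo-1-chlorononane

The parent chain contains 9 carbons (nonane).
Number the chain so that the substituent locant set {1,3,7} is lower than {3,7,9} at the first point of difference.
That gives bromo groups at C-3 and C-7; a chloro group at C-1.
The substituents are ordered alphabetically, ignoring any di-/tri- multipliers.
Assembling the pieces gives 3,7-dibromo-1-chlorononane.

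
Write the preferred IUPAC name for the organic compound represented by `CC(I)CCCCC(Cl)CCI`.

3-chloro-1,8-diiodononane

The longest continuous carbon chain has 9 atoms, so the parent hydride is nonane.
Number the chain so that the substituent locant set {1,3,8} is lower than {2,7,9} at the first point of difference.
That gives a chloro group at C-3; iodo groups at C-1 and C-8.
Substituent prefixes are cited in alphabetical order (multiplying prefixes like di-/tri- are ignored for ordering).
Putting it together: 3-chloro-1,8-diiodononane.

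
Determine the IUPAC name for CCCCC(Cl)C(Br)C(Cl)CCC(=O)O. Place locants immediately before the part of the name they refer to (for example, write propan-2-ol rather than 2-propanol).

5-bromo-4,6-dichlorodecanoic acid

Counting along the main chain through the –COOH group gives 10 carbons: the parent is decane.
A carboxylic acid (terminal –COOH) is the principal characteristic group, giving the suffix -oic acid.
Choose the numbering such that the carboxylic acid carbon is C-1 by definition.
With this numbering: a bromo group at C-5; chloro groups at C-4 and C-6.
Substituent prefixes are cited in alphabetical order (multiplying prefixes like di-/tri- are ignored for ordering).
The name is 5-bromo-4,6-dichlorodecanoic acid.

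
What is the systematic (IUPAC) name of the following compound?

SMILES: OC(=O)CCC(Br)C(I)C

4-bromo-5-iodohexanoic acid

Counting along the main chain through the –COOH group gives 6 carbons: the parent is hexane.
A carboxylic acid (terminal –COOH) is the principal characteristic group, giving the suffix -oic acid.
Choose the numbering such that the carboxylic acid carbon is C-1 by definition.
That gives a bromo group at C-4; an iodo group at C-5.
Substituent prefixes are cited in alphabetical order (multiplying prefixes like di-/tri- are ignored for ordering).
Assembling the pieces gives 4-bromo-5-iodohexanoic acid.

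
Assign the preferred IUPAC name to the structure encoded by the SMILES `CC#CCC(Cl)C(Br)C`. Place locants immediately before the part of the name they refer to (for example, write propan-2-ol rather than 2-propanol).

6-bromo-5-chlorohept-2-yne

The longest chain bearing the multiple bond is 7 carbons long (heptane).
The chain contains a C≡C triple bond, so the unsaturation ending is -yne.
The numbering direction is chosen so that numbering from this end puts the triple bond at C-2 rather than C-5.
That gives the triple bond between C-2 and C-3; a bromo group at C-6; a chloro group at C-5.
Substituent prefixes are cited in alphabetical order (multiplying prefixes like di-/tri- are ignored for ordering).
Assembling the pieces gives 6-bromo-5-chlorohept-2-yne.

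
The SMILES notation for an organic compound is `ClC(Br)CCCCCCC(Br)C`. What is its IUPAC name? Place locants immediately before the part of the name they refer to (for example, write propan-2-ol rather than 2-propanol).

The longest carbon chain is 9 atoms: the parent is nonane.
Choose the numbering such that the substituent locant set {1,1,8} is lower than {2,9,9} at the first point of difference.
With this numbering: bromo groups at C-1 and C-8; a chloro group at C-1.
The substituents are ordered alphabetically, ignoring any di-/tri- multipliers.
Assembling the pieces gives 1,8-dibromo-1-chlorononane.

1,8-dibromo-1-chlorononane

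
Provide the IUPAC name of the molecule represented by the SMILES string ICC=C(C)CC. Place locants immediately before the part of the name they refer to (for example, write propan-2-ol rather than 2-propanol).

The longest carbon chain that includes the multiple bond has 5 carbons, so the parent hydride is pentane.
There is one C=C double bond, indicated by the ending -ene.
The numbering direction is chosen so that numbering from this end puts the double bond at C-2 rather than C-3.
This places the double bond between C-2 and C-3; an iodo group at C-1; a methyl group at C-3.
Substituent prefixes are cited in alphabetical order (multiplying prefixes like di-/tri- are ignored for ordering).
Putting it together: 1-iodo-3-methylpent-2-ene.

1-iodo-3-methylpent-2-ene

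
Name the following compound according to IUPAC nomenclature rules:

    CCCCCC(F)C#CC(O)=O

4-fluoronon-2-ynoic acid

Counting along the main chain through the –COOH group and the multiple bond gives 9 carbons: the parent is nonane.
The highest-priority functional group is a carboxylic acid (terminal –COOH), so the name ends in -oic acid.
The chain contains a C≡C triple bond, so the unsaturation ending is -yne.
The numbering direction is chosen so that the carboxylic acid carbon is C-1 by definition.
That gives the triple bond between C-2 and C-3; a fluoro group at C-4.
Putting it together: 4-fluoronon-2-ynoic acid.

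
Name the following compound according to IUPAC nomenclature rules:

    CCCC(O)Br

The longest chain bearing the –OH group is 4 carbons long (butane).
The principal characteristic group is an alcohol (–OH), named with the suffix -ol.
Choose the numbering such that numbering from this end puts the hydroxyl group at C-1 rather than C-4.
With this numbering: the hydroxyl at C-1; a bromo group at C-1.
Putting it together: 1-bromobutan-1-ol.

1-bromobutan-1-ol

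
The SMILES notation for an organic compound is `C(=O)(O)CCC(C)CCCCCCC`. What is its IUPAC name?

4-methylundecanoic acid

Counting along the main chain through the –COOH group gives 11 carbons: the parent is undecane.
The principal characteristic group is a carboxylic acid (terminal –COOH), named with the suffix -oic acid.
Choose the numbering such that the carboxylic acid carbon is C-1 by definition.
This places a methyl group at C-4.
Assembling the pieces gives 4-methylundecanoic acid.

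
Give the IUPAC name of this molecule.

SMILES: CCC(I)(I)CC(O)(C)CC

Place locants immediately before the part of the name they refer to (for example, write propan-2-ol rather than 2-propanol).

The longest chain bearing the –OH group is 7 carbons long (heptane).
The principal characteristic group is an alcohol (–OH), named with the suffix -ol.
The numbering direction is chosen so that numbering from this end puts the hydroxyl group at C-3 rather than C-5.
With this numbering: the hydroxyl at C-3; two iodo groups at C-5; a methyl group at C-3.
Substituent prefixes are cited in alphabetical order (multiplying prefixes like di-/tri- are ignored for ordering).
Putting it together: 5,5-diiodo-3-methylheptan-3-ol.

5,5-diiodo-3-methylheptan-3-ol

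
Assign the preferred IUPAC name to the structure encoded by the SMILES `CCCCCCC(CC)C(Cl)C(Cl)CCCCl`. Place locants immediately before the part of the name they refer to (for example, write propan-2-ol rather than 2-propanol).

1,4,5-trichloro-6-ethyldodecane

The longest continuous carbon chain has 12 atoms, so the parent hydride is dodecane.
Choose the numbering such that the substituent locant set {1,4,5,6} is lower than {7,8,9,12} at the first point of difference.
With this numbering: chloro groups at C-1 and C-4 and C-5; an ethyl group at C-6.
Substituent prefixes are cited in alphabetical order (multiplying prefixes like di-/tri- are ignored for ordering).
Putting it together: 1,4,5-trichloro-6-ethyldodecane.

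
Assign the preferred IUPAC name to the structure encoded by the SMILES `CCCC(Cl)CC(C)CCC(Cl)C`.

2,7-dichloro-5-methyldecane

The parent chain contains 10 carbons (decane).
Choose the numbering such that the substituent locant set {2,5,7} is lower than {4,6,9} at the first point of difference.
That gives chloro groups at C-2 and C-7; a methyl group at C-5.
Prefixes are listed alphabetically: chloro, methyl.
Putting it together: 2,7-dichloro-5-methyldecane.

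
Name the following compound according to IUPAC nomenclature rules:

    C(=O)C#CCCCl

5-chloropent-2-ynal

Counting along the main chain through the –CHO group and the multiple bond gives 5 carbons: the parent is pentane.
The principal characteristic group is an aldehyde (terminal –CHO), named with the suffix -al.
The chain contains a C≡C triple bond, so the unsaturation ending is -yne.
The numbering direction is chosen so that the aldehyde carbon is C-1 by definition.
With this numbering: the triple bond between C-2 and C-3; a chloro group at C-5.
The name is 5-chloropent-2-ynal.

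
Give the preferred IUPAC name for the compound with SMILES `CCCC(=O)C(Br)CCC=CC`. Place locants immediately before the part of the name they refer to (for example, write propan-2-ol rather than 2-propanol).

5-bromodec-8-en-4-one

The longest carbon chain that includes the carbonyl and the multiple bond has 10 carbons, so the parent hydride is decane.
The highest-priority functional group is a ketone (C=O on an internal carbon), so the name ends in -one.
A C=C double bond in the chain gives the infix -ene-.
Choose the numbering such that numbering from this end puts the carbonyl group at C-4 rather than C-7.
That gives the carbonyl at C-4; the double bond between C-8 and C-9; a bromo group at C-5.
Assembling the pieces gives 5-bromodec-8-en-4-one.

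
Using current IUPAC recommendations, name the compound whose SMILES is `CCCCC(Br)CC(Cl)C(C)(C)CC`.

6-bromo-4-chloro-3,3-dimethyldecane

The longest continuous carbon chain has 10 atoms, so the parent hydride is decane.
Choose the numbering such that the substituent locant set {3,3,4,6} is lower than {5,7,8,8} at the first point of difference.
That gives a bromo group at C-6; a chloro group at C-4; two methyl groups at C-3.
Prefixes are listed alphabetically: bromo, chloro, methyl.
Putting it together: 6-bromo-4-chloro-3,3-dimethyldecane.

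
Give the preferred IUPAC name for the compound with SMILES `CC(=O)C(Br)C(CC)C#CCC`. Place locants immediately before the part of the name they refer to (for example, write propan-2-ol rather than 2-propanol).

The longest carbon chain that includes the carbonyl and the multiple bond has 8 carbons, so the parent hydride is octane.
The highest-priority functional group is a ketone (C=O on an internal carbon), so the name ends in -one.
The chain contains a C≡C triple bond, so the unsaturation ending is -yne.
Choose the numbering such that numbering from this end puts the carbonyl group at C-2 rather than C-7.
With this numbering: the carbonyl at C-2; the triple bond between C-5 and C-6; a bromo group at C-3; an ethyl group at C-4.
Prefixes are listed alphabetically: bromo, ethyl.
Assembling the pieces gives 3-bromo-4-ethyloct-5-yn-2-one.

3-bromo-4-ethyloct-5-yn-2-one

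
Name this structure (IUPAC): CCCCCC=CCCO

non-3-en-1-ol

Counting along the main chain through the –OH group and the multiple bond gives 9 carbons: the parent is nonane.
The principal characteristic group is an alcohol (–OH), named with the suffix -ol.
The chain contains a C=C double bond, so the unsaturation ending is -ene.
The numbering direction is chosen so that numbering from this end puts the hydroxyl group at C-1 rather than C-9.
This places the hydroxyl at C-1; the double bond between C-3 and C-4.
Putting it together: non-3-en-1-ol.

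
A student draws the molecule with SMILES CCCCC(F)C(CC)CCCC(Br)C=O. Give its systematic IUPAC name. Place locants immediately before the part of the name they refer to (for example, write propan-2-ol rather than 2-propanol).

The longest chain bearing the –CHO group is 11 carbons long (undecane).
The highest-priority functional group is an aldehyde (terminal –CHO), so the name ends in -al.
The numbering direction is chosen so that the aldehyde carbon is C-1 by definition.
This places a bromo group at C-2; an ethyl group at C-6; a fluoro group at C-7.
The substituents are ordered alphabetically, ignoring any di-/tri- multipliers.
The name is 2-bromo-6-ethyl-7-fluoroundecanal.

2-bromo-6-ethyl-7-fluoroundecanal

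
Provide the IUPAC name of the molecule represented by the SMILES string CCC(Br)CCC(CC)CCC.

3-bromo-6-ethylnonane

The parent chain contains 9 carbons (nonane).
Choose the numbering such that the substituent locant set {3,6} is lower than {4,7} at the first point of difference.
That gives a bromo group at C-3; an ethyl group at C-6.
Prefixes are listed alphabetically: bromo, ethyl.
The name is 3-bromo-6-ethylnonane.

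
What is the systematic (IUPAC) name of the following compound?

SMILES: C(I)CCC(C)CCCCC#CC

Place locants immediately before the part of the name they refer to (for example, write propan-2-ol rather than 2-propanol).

The longest chain bearing the multiple bond is 11 carbons long (undecane).
A C≡C triple bond in the chain gives the infix -yne-.
Number the chain so that numbering from this end puts the triple bond at C-2 rather than C-9.
This places the triple bond between C-2 and C-3; an iodo group at C-11; a methyl group at C-8.
The substituents are ordered alphabetically, ignoring any di-/tri- multipliers.
The name is 11-iodo-8-methylundec-2-yne.

11-iodo-8-methylundec-2-yne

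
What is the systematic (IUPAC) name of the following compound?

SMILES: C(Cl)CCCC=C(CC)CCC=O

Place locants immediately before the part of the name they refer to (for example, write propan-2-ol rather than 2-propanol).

The longest carbon chain that includes the –CHO group and the multiple bond has 9 carbons, so the parent hydride is nonane.
The principal characteristic group is an aldehyde (terminal –CHO), named with the suffix -al.
The chain contains a C=C double bond, so the unsaturation ending is -ene.
Choose the numbering such that the aldehyde carbon is C-1 by definition.
This places the double bond between C-4 and C-5; a chloro group at C-9; an ethyl group at C-4.
Substituent prefixes are cited in alphabetical order (multiplying prefixes like di-/tri- are ignored for ordering).
Assembling the pieces gives 9-chloro-4-ethylnon-4-enal.

9-chloro-4-ethylnon-4-enal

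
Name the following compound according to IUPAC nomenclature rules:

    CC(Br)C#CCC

2-bromohex-3-yne

The longest chain bearing the multiple bond is 6 carbons long (hexane).
A C≡C triple bond in the chain gives the infix -yne-.
Choose the numbering such that the substituent locant set {2} is lower than {5} at the first point of difference.
This places the triple bond between C-3 and C-4; a bromo group at C-2.
Putting it together: 2-bromohex-3-yne.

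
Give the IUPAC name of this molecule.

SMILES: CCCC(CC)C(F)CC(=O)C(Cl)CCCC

5-chloro-9-ethyl-8-fluorododecan-6-one

The longest carbon chain that includes the carbonyl has 12 carbons, so the parent hydride is dodecane.
The principal characteristic group is a ketone (C=O on an internal carbon), named with the suffix -one.
Choose the numbering such that numbering from this end puts the carbonyl group at C-6 rather than C-7.
With this numbering: the carbonyl at C-6; a chloro group at C-5; an ethyl group at C-9; a fluoro group at C-8.
Substituent prefixes are cited in alphabetical order (multiplying prefixes like di-/tri- are ignored for ordering).
Assembling the pieces gives 5-chloro-9-ethyl-8-fluorododecan-6-one.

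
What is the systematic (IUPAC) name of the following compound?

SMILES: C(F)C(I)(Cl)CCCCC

2-chloro-1-fluoro-2-iodoheptane

The parent chain contains 7 carbons (heptane).
The numbering direction is chosen so that the substituent locant set {1,2,2} is lower than {6,6,7} at the first point of difference.
This places a chloro group at C-2; a fluoro group at C-1; an iodo group at C-2.
Prefixes are listed alphabetically: chloro, fluoro, iodo.
Assembling the pieces gives 2-chloro-1-fluoro-2-iodoheptane.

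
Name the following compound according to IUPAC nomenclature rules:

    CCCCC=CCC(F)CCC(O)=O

The longest carbon chain that includes the –COOH group and the multiple bond has 11 carbons, so the parent hydride is undecane.
The highest-priority functional group is a carboxylic acid (terminal –COOH), so the name ends in -oic acid.
There is one C=C double bond, indicated by the ending -ene.
The numbering direction is chosen so that the carboxylic acid carbon is C-1 by definition.
That gives the double bond between C-6 and C-7; a fluoro group at C-4.
Putting it together: 4-fluoroundec-6-enoic acid.

4-fluoroundec-6-enoic acid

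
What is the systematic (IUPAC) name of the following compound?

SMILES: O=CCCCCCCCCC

decanal

Counting along the main chain through the –CHO group gives 10 carbons: the parent is decane.
The principal characteristic group is an aldehyde (terminal –CHO), named with the suffix -al.
The numbering direction is chosen so that the aldehyde carbon is C-1 by definition.
The name is decanal.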